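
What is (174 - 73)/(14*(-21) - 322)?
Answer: -101/616 ≈ -0.16396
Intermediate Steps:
(174 - 73)/(14*(-21) - 322) = 101/(-294 - 322) = 101/(-616) = 101*(-1/616) = -101/616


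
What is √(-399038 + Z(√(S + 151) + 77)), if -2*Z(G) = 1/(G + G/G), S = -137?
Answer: √(-124499858 - 1596152*√14)/(2*√(78 + √14)) ≈ 631.69*I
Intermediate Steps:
Z(G) = -1/(2*(1 + G)) (Z(G) = -1/(2*(G + G/G)) = -1/(2*(G + 1)) = -1/(2*(1 + G)))
√(-399038 + Z(√(S + 151) + 77)) = √(-399038 - 1/(2 + 2*(√(-137 + 151) + 77))) = √(-399038 - 1/(2 + 2*(√14 + 77))) = √(-399038 - 1/(2 + 2*(77 + √14))) = √(-399038 - 1/(2 + (154 + 2*√14))) = √(-399038 - 1/(156 + 2*√14))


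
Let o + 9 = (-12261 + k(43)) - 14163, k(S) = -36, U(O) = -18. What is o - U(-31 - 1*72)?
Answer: -26451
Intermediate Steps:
o = -26469 (o = -9 + ((-12261 - 36) - 14163) = -9 + (-12297 - 14163) = -9 - 26460 = -26469)
o - U(-31 - 1*72) = -26469 - 1*(-18) = -26469 + 18 = -26451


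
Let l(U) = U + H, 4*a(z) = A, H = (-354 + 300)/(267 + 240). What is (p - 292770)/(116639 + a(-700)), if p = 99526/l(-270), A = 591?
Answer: -6690592427/2665540782 ≈ -2.5100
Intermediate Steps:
H = -18/169 (H = -54/507 = -54*1/507 = -18/169 ≈ -0.10651)
a(z) = 591/4 (a(z) = (¼)*591 = 591/4)
l(U) = -18/169 + U (l(U) = U - 18/169 = -18/169 + U)
p = -8409947/22824 (p = 99526/(-18/169 - 270) = 99526/(-45648/169) = 99526*(-169/45648) = -8409947/22824 ≈ -368.47)
(p - 292770)/(116639 + a(-700)) = (-8409947/22824 - 292770)/(116639 + 591/4) = -6690592427/(22824*467147/4) = -6690592427/22824*4/467147 = -6690592427/2665540782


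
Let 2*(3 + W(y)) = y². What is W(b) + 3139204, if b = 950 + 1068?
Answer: 5175363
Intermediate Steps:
b = 2018
W(y) = -3 + y²/2
W(b) + 3139204 = (-3 + (½)*2018²) + 3139204 = (-3 + (½)*4072324) + 3139204 = (-3 + 2036162) + 3139204 = 2036159 + 3139204 = 5175363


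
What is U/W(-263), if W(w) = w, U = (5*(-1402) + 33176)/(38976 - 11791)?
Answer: -26166/7149655 ≈ -0.0036598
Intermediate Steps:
U = 26166/27185 (U = (-7010 + 33176)/27185 = 26166*(1/27185) = 26166/27185 ≈ 0.96252)
U/W(-263) = (26166/27185)/(-263) = (26166/27185)*(-1/263) = -26166/7149655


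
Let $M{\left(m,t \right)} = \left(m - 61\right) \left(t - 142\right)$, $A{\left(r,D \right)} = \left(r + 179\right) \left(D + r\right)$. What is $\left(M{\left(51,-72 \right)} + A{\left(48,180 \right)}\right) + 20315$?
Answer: $74211$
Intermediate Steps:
$A{\left(r,D \right)} = \left(179 + r\right) \left(D + r\right)$
$M{\left(m,t \right)} = \left(-142 + t\right) \left(-61 + m\right)$ ($M{\left(m,t \right)} = \left(-61 + m\right) \left(-142 + t\right) = \left(-142 + t\right) \left(-61 + m\right)$)
$\left(M{\left(51,-72 \right)} + A{\left(48,180 \right)}\right) + 20315 = \left(\left(8662 - 7242 - -4392 + 51 \left(-72\right)\right) + \left(48^{2} + 179 \cdot 180 + 179 \cdot 48 + 180 \cdot 48\right)\right) + 20315 = \left(\left(8662 - 7242 + 4392 - 3672\right) + \left(2304 + 32220 + 8592 + 8640\right)\right) + 20315 = \left(2140 + 51756\right) + 20315 = 53896 + 20315 = 74211$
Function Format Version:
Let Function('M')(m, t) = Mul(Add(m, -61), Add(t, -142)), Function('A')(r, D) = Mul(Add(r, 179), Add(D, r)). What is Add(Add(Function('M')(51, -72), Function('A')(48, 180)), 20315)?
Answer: 74211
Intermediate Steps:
Function('A')(r, D) = Mul(Add(179, r), Add(D, r))
Function('M')(m, t) = Mul(Add(-142, t), Add(-61, m)) (Function('M')(m, t) = Mul(Add(-61, m), Add(-142, t)) = Mul(Add(-142, t), Add(-61, m)))
Add(Add(Function('M')(51, -72), Function('A')(48, 180)), 20315) = Add(Add(Add(8662, Mul(-142, 51), Mul(-61, -72), Mul(51, -72)), Add(Pow(48, 2), Mul(179, 180), Mul(179, 48), Mul(180, 48))), 20315) = Add(Add(Add(8662, -7242, 4392, -3672), Add(2304, 32220, 8592, 8640)), 20315) = Add(Add(2140, 51756), 20315) = Add(53896, 20315) = 74211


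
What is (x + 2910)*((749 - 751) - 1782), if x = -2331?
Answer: -1032936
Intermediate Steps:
(x + 2910)*((749 - 751) - 1782) = (-2331 + 2910)*((749 - 751) - 1782) = 579*(-2 - 1782) = 579*(-1784) = -1032936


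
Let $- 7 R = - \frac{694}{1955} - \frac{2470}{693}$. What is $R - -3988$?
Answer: $\frac{37826325332}{9483705} \approx 3988.6$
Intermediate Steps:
$R = \frac{5309792}{9483705}$ ($R = - \frac{- \frac{694}{1955} - \frac{2470}{693}}{7} = \left(- \frac{1}{7}\right) \left(- \frac{5309792}{1354815}\right) = \frac{5309792}{9483705} \approx 0.55989$)
$R - -3988 = \frac{5309792}{9483705} - -3988 = \frac{5309792}{9483705} + 3988 = \frac{37826325332}{9483705}$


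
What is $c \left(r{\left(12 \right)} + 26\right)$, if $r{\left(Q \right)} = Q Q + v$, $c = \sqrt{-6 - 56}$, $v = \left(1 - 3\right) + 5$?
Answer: $173 i \sqrt{62} \approx 1362.2 i$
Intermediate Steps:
$v = 3$ ($v = -2 + 5 = 3$)
$c = i \sqrt{62}$ ($c = \sqrt{-62} = i \sqrt{62} \approx 7.874 i$)
$r{\left(Q \right)} = 3 + Q^{2}$ ($r{\left(Q \right)} = Q Q + 3 = Q^{2} + 3 = 3 + Q^{2}$)
$c \left(r{\left(12 \right)} + 26\right) = i \sqrt{62} \left(\left(3 + 12^{2}\right) + 26\right) = i \sqrt{62} \left(\left(3 + 144\right) + 26\right) = i \sqrt{62} \left(147 + 26\right) = i \sqrt{62} \cdot 173 = 173 i \sqrt{62}$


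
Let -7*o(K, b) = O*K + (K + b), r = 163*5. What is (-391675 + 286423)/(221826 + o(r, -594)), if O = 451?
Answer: -184191/296249 ≈ -0.62174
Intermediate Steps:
r = 815
o(K, b) = -452*K/7 - b/7 (o(K, b) = -(451*K + (K + b))/7 = -(b + 452*K)/7 = -452*K/7 - b/7)
(-391675 + 286423)/(221826 + o(r, -594)) = (-391675 + 286423)/(221826 + (-452/7*815 - ⅐*(-594))) = -105252/(221826 + (-368380/7 + 594/7)) = -105252/(221826 - 367786/7) = -105252/1184996/7 = -105252*7/1184996 = -184191/296249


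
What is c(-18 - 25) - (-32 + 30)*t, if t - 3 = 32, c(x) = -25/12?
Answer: 815/12 ≈ 67.917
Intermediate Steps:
c(x) = -25/12 (c(x) = -25*1/12 = -25/12)
t = 35 (t = 3 + 32 = 35)
c(-18 - 25) - (-32 + 30)*t = -25/12 - (-32 + 30)*35 = -25/12 - (-2)*35 = -25/12 - 1*(-70) = -25/12 + 70 = 815/12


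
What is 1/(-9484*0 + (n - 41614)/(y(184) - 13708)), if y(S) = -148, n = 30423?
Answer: 13856/11191 ≈ 1.2381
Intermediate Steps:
1/(-9484*0 + (n - 41614)/(y(184) - 13708)) = 1/(-9484*0 + (30423 - 41614)/(-148 - 13708)) = 1/(0 - 11191/(-13856)) = 1/(0 - 11191*(-1/13856)) = 1/(0 + 11191/13856) = 1/(11191/13856) = 13856/11191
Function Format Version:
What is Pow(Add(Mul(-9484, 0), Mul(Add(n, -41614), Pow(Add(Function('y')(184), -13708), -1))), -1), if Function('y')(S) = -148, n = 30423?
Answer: Rational(13856, 11191) ≈ 1.2381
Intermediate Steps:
Pow(Add(Mul(-9484, 0), Mul(Add(n, -41614), Pow(Add(Function('y')(184), -13708), -1))), -1) = Pow(Add(Mul(-9484, 0), Mul(Add(30423, -41614), Pow(Add(-148, -13708), -1))), -1) = Pow(Add(0, Mul(-11191, Pow(-13856, -1))), -1) = Pow(Add(0, Mul(-11191, Rational(-1, 13856))), -1) = Pow(Add(0, Rational(11191, 13856)), -1) = Pow(Rational(11191, 13856), -1) = Rational(13856, 11191)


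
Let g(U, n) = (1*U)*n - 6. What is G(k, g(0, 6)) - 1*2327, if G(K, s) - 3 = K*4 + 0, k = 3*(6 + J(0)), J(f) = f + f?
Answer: -2252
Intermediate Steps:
J(f) = 2*f
k = 18 (k = 3*(6 + 2*0) = 3*(6 + 0) = 3*6 = 18)
g(U, n) = -6 + U*n (g(U, n) = U*n - 6 = -6 + U*n)
G(K, s) = 3 + 4*K (G(K, s) = 3 + (K*4 + 0) = 3 + (4*K + 0) = 3 + 4*K)
G(k, g(0, 6)) - 1*2327 = (3 + 4*18) - 1*2327 = (3 + 72) - 2327 = 75 - 2327 = -2252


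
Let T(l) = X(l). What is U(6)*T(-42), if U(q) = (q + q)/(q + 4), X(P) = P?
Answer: -252/5 ≈ -50.400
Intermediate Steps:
T(l) = l
U(q) = 2*q/(4 + q) (U(q) = (2*q)/(4 + q) = 2*q/(4 + q))
U(6)*T(-42) = (2*6/(4 + 6))*(-42) = (2*6/10)*(-42) = (2*6*(⅒))*(-42) = (6/5)*(-42) = -252/5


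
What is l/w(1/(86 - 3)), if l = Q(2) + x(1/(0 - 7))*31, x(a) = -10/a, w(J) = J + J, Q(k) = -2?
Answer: 89972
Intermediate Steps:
w(J) = 2*J
l = 2168 (l = -2 - 10/(1/(0 - 7))*31 = -2 - 10/(1/(-7))*31 = -2 - 10/(-1/7)*31 = -2 - 10*(-7)*31 = -2 + 70*31 = -2 + 2170 = 2168)
l/w(1/(86 - 3)) = 2168/((2/(86 - 3))) = 2168/((2/83)) = 2168/((2*(1/83))) = 2168/(2/83) = 2168*(83/2) = 89972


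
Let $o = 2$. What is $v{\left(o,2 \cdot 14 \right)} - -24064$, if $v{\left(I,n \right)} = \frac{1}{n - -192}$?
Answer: $\frac{5294081}{220} \approx 24064.0$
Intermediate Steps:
$v{\left(I,n \right)} = \frac{1}{192 + n}$ ($v{\left(I,n \right)} = \frac{1}{n + 192} = \frac{1}{192 + n}$)
$v{\left(o,2 \cdot 14 \right)} - -24064 = \frac{1}{192 + 2 \cdot 14} - -24064 = \frac{1}{192 + 28} + 24064 = \frac{1}{220} + 24064 = \frac{5294081}{220}$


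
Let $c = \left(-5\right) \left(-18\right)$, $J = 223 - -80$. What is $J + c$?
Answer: $393$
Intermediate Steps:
$J = 303$ ($J = 223 + 80 = 303$)
$c = 90$
$J + c = 303 + 90 = 393$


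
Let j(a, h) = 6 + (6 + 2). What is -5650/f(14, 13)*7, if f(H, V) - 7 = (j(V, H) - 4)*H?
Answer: -5650/21 ≈ -269.05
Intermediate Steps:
j(a, h) = 14 (j(a, h) = 6 + 8 = 14)
f(H, V) = 7 + 10*H (f(H, V) = 7 + (14 - 4)*H = 7 + 10*H)
-5650/f(14, 13)*7 = -5650/(7 + 10*14)*7 = -5650/(7 + 140)*7 = -5650/147*7 = -5650/21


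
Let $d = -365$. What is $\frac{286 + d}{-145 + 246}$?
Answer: $- \frac{79}{101} \approx -0.78218$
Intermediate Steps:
$\frac{286 + d}{-145 + 246} = \frac{286 - 365}{-145 + 246} = - \frac{79}{101}$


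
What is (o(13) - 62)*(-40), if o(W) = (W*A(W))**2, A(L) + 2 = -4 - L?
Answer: -2437880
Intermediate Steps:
A(L) = -6 - L (A(L) = -2 + (-4 - L) = -6 - L)
o(W) = W**2*(-6 - W)**2 (o(W) = (W*(-6 - W))**2 = W**2*(-6 - W)**2)
(o(13) - 62)*(-40) = (13**2*(6 + 13)**2 - 62)*(-40) = (169*19**2 - 62)*(-40) = (169*361 - 62)*(-40) = (61009 - 62)*(-40) = 60947*(-40) = -2437880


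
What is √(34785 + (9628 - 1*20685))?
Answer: 4*√1483 ≈ 154.04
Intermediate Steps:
√(34785 + (9628 - 1*20685)) = √(34785 + (9628 - 20685)) = √(34785 - 11057) = √23728 = 4*√1483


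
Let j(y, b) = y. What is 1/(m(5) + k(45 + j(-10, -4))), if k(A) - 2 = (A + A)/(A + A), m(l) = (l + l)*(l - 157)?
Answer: -1/1517 ≈ -0.00065920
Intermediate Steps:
m(l) = 2*l*(-157 + l) (m(l) = (2*l)*(-157 + l) = 2*l*(-157 + l))
k(A) = 3 (k(A) = 2 + (A + A)/(A + A) = 2 + (2*A)/((2*A)) = 2 + (2*A)*(1/(2*A)) = 2 + 1 = 3)
1/(m(5) + k(45 + j(-10, -4))) = 1/(2*5*(-157 + 5) + 3) = 1/(2*5*(-152) + 3) = 1/(-1520 + 3) = 1/(-1517) = -1/1517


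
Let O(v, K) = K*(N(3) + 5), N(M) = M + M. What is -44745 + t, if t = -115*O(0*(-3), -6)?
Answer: -37155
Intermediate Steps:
N(M) = 2*M
O(v, K) = 11*K (O(v, K) = K*(2*3 + 5) = K*(6 + 5) = K*11 = 11*K)
t = 7590 (t = -1265*(-6) = -115*(-66) = 7590)
-44745 + t = -44745 + 7590 = -37155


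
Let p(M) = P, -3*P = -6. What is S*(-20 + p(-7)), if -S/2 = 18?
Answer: 648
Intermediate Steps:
S = -36 (S = -2*18 = -36)
P = 2 (P = -1/3*(-6) = 2)
p(M) = 2
S*(-20 + p(-7)) = -36*(-20 + 2) = -36*(-18) = 648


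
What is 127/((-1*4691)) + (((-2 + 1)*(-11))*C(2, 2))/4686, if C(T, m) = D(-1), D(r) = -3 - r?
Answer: -31742/999183 ≈ -0.031768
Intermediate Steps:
C(T, m) = -2 (C(T, m) = -3 - 1*(-1) = -3 + 1 = -2)
127/((-1*4691)) + (((-2 + 1)*(-11))*C(2, 2))/4686 = 127/((-1*4691)) + (((-2 + 1)*(-11))*(-2))/4686 = 127/(-4691) + (-1*(-11)*(-2))*(1/4686) = 127*(-1/4691) + (11*(-2))*(1/4686) = -127/4691 - 22*1/4686 = -127/4691 - 1/213 = -31742/999183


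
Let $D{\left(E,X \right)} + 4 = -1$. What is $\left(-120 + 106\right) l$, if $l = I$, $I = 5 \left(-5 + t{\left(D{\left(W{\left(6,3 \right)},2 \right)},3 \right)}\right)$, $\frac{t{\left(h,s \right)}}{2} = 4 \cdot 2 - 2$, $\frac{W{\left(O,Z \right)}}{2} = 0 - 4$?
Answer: $-490$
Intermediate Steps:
$W{\left(O,Z \right)} = -8$ ($W{\left(O,Z \right)} = 2 \left(0 - 4\right) = 2 \left(-4\right) = -8$)
$D{\left(E,X \right)} = -5$ ($D{\left(E,X \right)} = -4 - 1 = -5$)
$t{\left(h,s \right)} = 12$ ($t{\left(h,s \right)} = 2 \left(4 \cdot 2 - 2\right) = 2 \left(8 - 2\right) = 2 \cdot 6 = 12$)
$I = 35$ ($I = 5 \left(-5 + 12\right) = 5 \cdot 7 = 35$)
$l = 35$
$\left(-120 + 106\right) l = \left(-120 + 106\right) 35 = \left(-14\right) 35 = -490$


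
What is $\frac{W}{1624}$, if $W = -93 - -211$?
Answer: $\frac{59}{812} \approx 0.07266$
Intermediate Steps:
$W = 118$ ($W = -93 + 211 = 118$)
$\frac{W}{1624} = \frac{118}{1624} = 118 \cdot \frac{1}{1624} = \frac{59}{812}$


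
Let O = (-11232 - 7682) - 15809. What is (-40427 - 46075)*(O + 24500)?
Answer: 884309946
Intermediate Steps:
O = -34723 (O = -18914 - 15809 = -34723)
(-40427 - 46075)*(O + 24500) = (-40427 - 46075)*(-34723 + 24500) = -86502*(-10223) = 884309946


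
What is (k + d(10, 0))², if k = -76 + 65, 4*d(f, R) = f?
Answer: 289/4 ≈ 72.250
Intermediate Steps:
d(f, R) = f/4
k = -11
(k + d(10, 0))² = (-11 + (¼)*10)² = (-11 + 5/2)² = (-17/2)² = 289/4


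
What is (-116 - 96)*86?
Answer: -18232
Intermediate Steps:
(-116 - 96)*86 = -212*86 = -18232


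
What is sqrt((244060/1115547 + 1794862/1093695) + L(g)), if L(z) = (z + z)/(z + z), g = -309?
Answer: sqrt(473013422930003119974615)/406689392055 ≈ 1.6911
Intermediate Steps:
L(z) = 1 (L(z) = (2*z)/((2*z)) = (2*z)*(1/(2*z)) = 1)
sqrt((244060/1115547 + 1794862/1093695) + L(g)) = sqrt((244060/1115547 + 1794862/1093695) + 1) = sqrt(756393373738/406689392055 + 1) = sqrt(1163082765793/406689392055) = sqrt(473013422930003119974615)/406689392055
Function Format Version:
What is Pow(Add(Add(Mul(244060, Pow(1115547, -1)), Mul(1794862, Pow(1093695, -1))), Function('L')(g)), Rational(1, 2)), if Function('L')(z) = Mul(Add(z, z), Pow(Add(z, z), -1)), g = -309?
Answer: Mul(Rational(1, 406689392055), Pow(473013422930003119974615, Rational(1, 2))) ≈ 1.6911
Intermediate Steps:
Function('L')(z) = 1 (Function('L')(z) = Mul(Mul(2, z), Pow(Mul(2, z), -1)) = Mul(Mul(2, z), Mul(Rational(1, 2), Pow(z, -1))) = 1)
Pow(Add(Add(Mul(244060, Pow(1115547, -1)), Mul(1794862, Pow(1093695, -1))), Function('L')(g)), Rational(1, 2)) = Pow(Add(Add(Mul(244060, Pow(1115547, -1)), Mul(1794862, Pow(1093695, -1))), 1), Rational(1, 2)) = Pow(Add(Add(Mul(244060, Rational(1, 1115547)), Mul(1794862, Rational(1, 1093695))), 1), Rational(1, 2)) = Pow(Add(Add(Rational(244060, 1115547), Rational(1794862, 1093695)), 1), Rational(1, 2)) = Pow(Add(Rational(756393373738, 406689392055), 1), Rational(1, 2)) = Pow(Rational(1163082765793, 406689392055), Rational(1, 2)) = Mul(Rational(1, 406689392055), Pow(473013422930003119974615, Rational(1, 2)))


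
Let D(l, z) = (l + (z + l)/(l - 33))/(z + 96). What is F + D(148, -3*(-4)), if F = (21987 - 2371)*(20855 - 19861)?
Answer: 12108447643/621 ≈ 1.9498e+7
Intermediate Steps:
F = 19498304 (F = 19616*994 = 19498304)
D(l, z) = (l + (l + z)/(-33 + l))/(96 + z)
F + D(148, -3*(-4)) = 19498304 + (-3*(-4) + 148² - 32*148)/(-3168 - (-99)*(-4) + 96*148 + 148*(-3*(-4))) = 19498304 + (12 + 21904 - 4736)/(-3168 - 33*12 + 14208 + 148*12) = 19498304 + 17180/(-3168 - 396 + 14208 + 1776) = 19498304 + 17180/12420 = 19498304 + (1/12420)*17180 = 19498304 + 859/621 = 12108447643/621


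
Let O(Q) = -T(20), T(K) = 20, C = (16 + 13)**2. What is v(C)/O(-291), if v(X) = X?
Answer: -841/20 ≈ -42.050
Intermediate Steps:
C = 841 (C = 29**2 = 841)
O(Q) = -20 (O(Q) = -1*20 = -20)
v(C)/O(-291) = 841/(-20) = 841*(-1/20) = -841/20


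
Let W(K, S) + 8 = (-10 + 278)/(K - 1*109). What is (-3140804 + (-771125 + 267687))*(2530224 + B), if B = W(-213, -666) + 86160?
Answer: -219298198299612/23 ≈ -9.5347e+12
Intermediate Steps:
W(K, S) = -8 + 268/(-109 + K) (W(K, S) = -8 + (-10 + 278)/(K - 1*109) = -8 + 268/(K - 109) = -8 + 268/(-109 + K))
B = 13870338/161 (B = 4*(285 - 2*(-213))/(-109 - 213) + 86160 = 4*(285 + 426)/(-322) + 86160 = 4*(-1/322)*711 + 86160 = -1422/161 + 86160 = 13870338/161 ≈ 86151.)
(-3140804 + (-771125 + 267687))*(2530224 + B) = (-3140804 + (-771125 + 267687))*(2530224 + 13870338/161) = (-3140804 - 503438)*(421236402/161) = -3644242*421236402/161 = -219298198299612/23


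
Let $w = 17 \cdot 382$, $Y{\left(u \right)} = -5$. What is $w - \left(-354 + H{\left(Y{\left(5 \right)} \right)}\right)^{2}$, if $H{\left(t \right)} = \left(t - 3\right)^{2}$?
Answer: $-77606$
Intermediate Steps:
$H{\left(t \right)} = \left(-3 + t\right)^{2}$
$w = 6494$
$w - \left(-354 + H{\left(Y{\left(5 \right)} \right)}\right)^{2} = 6494 - \left(-354 + \left(-3 - 5\right)^{2}\right)^{2} = 6494 - \left(-354 + \left(-8\right)^{2}\right)^{2} = 6494 - \left(-354 + 64\right)^{2} = 6494 - \left(-290\right)^{2} = 6494 - 84100 = -77606$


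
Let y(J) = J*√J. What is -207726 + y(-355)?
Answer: -207726 - 355*I*√355 ≈ -2.0773e+5 - 6688.7*I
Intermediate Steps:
y(J) = J^(3/2)
-207726 + y(-355) = -207726 + (-355)^(3/2) = -207726 - 355*I*√355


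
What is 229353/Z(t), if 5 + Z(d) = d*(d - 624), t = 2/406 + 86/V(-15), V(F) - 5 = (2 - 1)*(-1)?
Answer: -37805631108/2136540283 ≈ -17.695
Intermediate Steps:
V(F) = 4 (V(F) = 5 + (2 - 1)*(-1) = 5 + 1*(-1) = 5 - 1 = 4)
t = 8731/406 (t = 2/406 + 86/4 = 2*(1/406) + 86*(1/4) = 1/203 + 43/2 = 8731/406 ≈ 21.505)
Z(d) = -5 + d*(-624 + d) (Z(d) = -5 + d*(d - 624) = -5 + d*(-624 + d))
229353/Z(t) = 229353/(-5 + (8731/406)**2 - 624*8731/406) = 229353/(-5 + 76230361/164836 - 2724072/203) = 229353/(-2136540283/164836) = 229353*(-164836/2136540283) = -37805631108/2136540283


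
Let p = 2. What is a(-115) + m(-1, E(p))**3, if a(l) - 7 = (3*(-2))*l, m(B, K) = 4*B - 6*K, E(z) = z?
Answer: -3399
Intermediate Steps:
m(B, K) = -6*K + 4*B
a(l) = 7 - 6*l (a(l) = 7 + (3*(-2))*l = 7 - 6*l)
a(-115) + m(-1, E(p))**3 = (7 - 6*(-115)) + (-6*2 + 4*(-1))**3 = (7 + 690) + (-12 - 4)**3 = 697 + (-16)**3 = 697 - 4096 = -3399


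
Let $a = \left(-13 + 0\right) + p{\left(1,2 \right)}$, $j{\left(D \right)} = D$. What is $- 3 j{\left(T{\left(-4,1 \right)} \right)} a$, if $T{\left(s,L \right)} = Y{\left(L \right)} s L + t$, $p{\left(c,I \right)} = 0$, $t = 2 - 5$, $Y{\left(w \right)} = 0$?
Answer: $-117$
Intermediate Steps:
$t = -3$
$T{\left(s,L \right)} = -3$ ($T{\left(s,L \right)} = 0 s L - 3 = 0 L - 3 = 0 - 3 = -3$)
$a = -13$ ($a = \left(-13 + 0\right) + 0 = -13 + 0 = -13$)
$- 3 j{\left(T{\left(-4,1 \right)} \right)} a = \left(-3\right) \left(-3\right) \left(-13\right) = 9 \left(-13\right) = -117$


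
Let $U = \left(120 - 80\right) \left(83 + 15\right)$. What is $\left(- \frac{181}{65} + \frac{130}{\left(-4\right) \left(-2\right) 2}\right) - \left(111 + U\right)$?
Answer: $- \frac{2093343}{520} \approx -4025.7$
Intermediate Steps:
$U = 3920$ ($U = 40 \cdot 98 = 3920$)
$\left(- \frac{181}{65} + \frac{130}{\left(-4\right) \left(-2\right) 2}\right) - \left(111 + U\right) = \left(- \frac{181}{65} + \frac{130}{\left(-4\right) \left(-2\right) 2}\right) - 4031 = \left(\left(-181\right) \frac{1}{65} + \frac{130}{8 \cdot 2}\right) - 4031 = \left(- \frac{181}{65} + \frac{130}{16}\right) - 4031 = \left(- \frac{181}{65} + 130 \cdot \frac{1}{16}\right) - 4031 = \left(- \frac{181}{65} + \frac{65}{8}\right) - 4031 = \frac{2777}{520} - 4031 = - \frac{2093343}{520}$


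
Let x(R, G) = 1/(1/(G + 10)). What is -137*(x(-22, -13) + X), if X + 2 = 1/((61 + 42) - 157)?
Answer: 37127/54 ≈ 687.54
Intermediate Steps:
x(R, G) = 10 + G (x(R, G) = 1/(1/(10 + G)) = 10 + G)
X = -109/54 (X = -2 + 1/((61 + 42) - 157) = -2 + 1/(103 - 157) = -2 + 1/(-54) = -2 - 1/54 = -109/54 ≈ -2.0185)
-137*(x(-22, -13) + X) = -137*((10 - 13) - 109/54) = -137*(-3 - 109/54) = -137*(-271/54) = 37127/54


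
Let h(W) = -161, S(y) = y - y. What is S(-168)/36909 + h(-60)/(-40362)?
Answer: 23/5766 ≈ 0.0039889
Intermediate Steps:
S(y) = 0
S(-168)/36909 + h(-60)/(-40362) = 0/36909 - 161/(-40362) = 0*(1/36909) - 161*(-1/40362) = 0 + 23/5766 = 23/5766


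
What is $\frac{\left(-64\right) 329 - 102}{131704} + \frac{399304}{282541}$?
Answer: $\frac{23305965769}{18605889932} \approx 1.2526$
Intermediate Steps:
$\frac{\left(-64\right) 329 - 102}{131704} + \frac{399304}{282541} = \left(-21056 - 102\right) \frac{1}{131704} + 399304 \cdot \frac{1}{282541} = \left(-21158\right) \frac{1}{131704} + \frac{399304}{282541} = - \frac{10579}{65852} + \frac{399304}{282541} = \frac{23305965769}{18605889932}$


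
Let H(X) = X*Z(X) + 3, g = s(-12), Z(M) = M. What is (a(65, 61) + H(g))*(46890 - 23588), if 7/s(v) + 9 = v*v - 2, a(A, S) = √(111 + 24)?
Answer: 25259368/361 + 69906*√15 ≈ 3.4072e+5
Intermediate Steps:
a(A, S) = 3*√15 (a(A, S) = √135 = 3*√15)
s(v) = 7/(-11 + v²) (s(v) = 7/(-9 + (v*v - 2)) = 7/(-9 + (v² - 2)) = 7/(-9 + (-2 + v²)) = 7/(-11 + v²))
g = 1/19 (g = 7/(-11 + (-12)²) = 7/(-11 + 144) = 7/133 = 7*(1/133) = 1/19 ≈ 0.052632)
H(X) = 3 + X² (H(X) = X*X + 3 = X² + 3 = 3 + X²)
(a(65, 61) + H(g))*(46890 - 23588) = (3*√15 + (3 + (1/19)²))*(46890 - 23588) = (3*√15 + (3 + 1/361))*23302 = (3*√15 + 1084/361)*23302 = (1084/361 + 3*√15)*23302 = 25259368/361 + 69906*√15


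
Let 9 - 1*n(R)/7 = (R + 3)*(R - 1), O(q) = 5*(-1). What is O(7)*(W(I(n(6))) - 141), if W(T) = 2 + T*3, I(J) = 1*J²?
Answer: -951865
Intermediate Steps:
O(q) = -5
n(R) = 63 - 7*(-1 + R)*(3 + R) (n(R) = 63 - 7*(R + 3)*(R - 1) = 63 - 7*(3 + R)*(-1 + R) = 63 - 7*(-1 + R)*(3 + R))
I(J) = J²
W(T) = 2 + 3*T
O(7)*(W(I(n(6))) - 141) = -5*((2 + 3*(84 - 14*6 - 7*6²)²) - 141) = -5*((2 + 3*(84 - 84 - 7*36)²) - 141) = -5*((2 + 3*(84 - 84 - 252)²) - 141) = -5*((2 + 3*(-252)²) - 141) = -5*((2 + 3*63504) - 141) = -5*((2 + 190512) - 141) = -5*(190514 - 141) = -5*190373 = -951865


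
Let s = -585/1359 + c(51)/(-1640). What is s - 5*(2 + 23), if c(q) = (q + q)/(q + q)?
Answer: -31061751/247640 ≈ -125.43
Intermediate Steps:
c(q) = 1 (c(q) = (2*q)/((2*q)) = (2*q)*(1/(2*q)) = 1)
s = -106751/247640 (s = -585/1359 + 1/(-1640) = -585*1/1359 + 1*(-1/1640) = -65/151 - 1/1640 = -106751/247640 ≈ -0.43107)
s - 5*(2 + 23) = -106751/247640 - 5*(2 + 23) = -106751/247640 - 5*25 = -106751/247640 - 1*125 = -106751/247640 - 125 = -31061751/247640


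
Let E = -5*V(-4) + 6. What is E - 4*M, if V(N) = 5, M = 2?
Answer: -27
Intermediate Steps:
E = -19 (E = -5*5 + 6 = -25 + 6 = -19)
E - 4*M = -19 - 4*2 = -19 - 8 = -27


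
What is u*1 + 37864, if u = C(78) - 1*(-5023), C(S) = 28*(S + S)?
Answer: 47255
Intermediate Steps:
C(S) = 56*S (C(S) = 28*(2*S) = 56*S)
u = 9391 (u = 56*78 - 1*(-5023) = 4368 + 5023 = 9391)
u*1 + 37864 = 9391*1 + 37864 = 9391 + 37864 = 47255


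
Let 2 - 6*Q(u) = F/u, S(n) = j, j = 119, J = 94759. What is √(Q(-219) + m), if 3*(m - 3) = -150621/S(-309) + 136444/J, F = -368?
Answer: I*√52070534051263369327/352787757 ≈ 20.454*I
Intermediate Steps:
S(n) = 119
Q(u) = ⅓ + 184/(3*u) (Q(u) = ⅓ - (-184)/(3*u) = ⅓ + 184/(3*u))
m = -2022138802/4832709 (m = 3 + (-150621/119 + 136444/94759)/3 = 3 + (-150621*1/119 + 136444*(1/94759))/3 = 3 + (-150621/119 + 19492/13537)/3 = 3 + (⅓)*(-2036636929/1610903) = 3 - 2036636929/4832709 = -2022138802/4832709 ≈ -418.43)
√(Q(-219) + m) = √((⅓)*(184 - 219)/(-219) - 2022138802/4832709) = √((⅓)*(-1/219)*(-35) - 2022138802/4832709) = √(35/657 - 2022138802/4832709) = √(-442792016033/1058363271) = I*√52070534051263369327/352787757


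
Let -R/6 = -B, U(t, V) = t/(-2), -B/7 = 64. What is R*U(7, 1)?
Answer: 9408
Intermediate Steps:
B = -448 (B = -7*64 = -448)
U(t, V) = -t/2 (U(t, V) = t*(-½) = -t/2)
R = -2688 (R = -(-6)*(-448) = -6*448 = -2688)
R*U(7, 1) = -(-1344)*7 = -2688*(-7/2) = 9408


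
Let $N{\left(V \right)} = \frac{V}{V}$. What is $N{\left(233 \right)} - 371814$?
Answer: $-371813$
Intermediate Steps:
$N{\left(V \right)} = 1$
$N{\left(233 \right)} - 371814 = 1 - 371814 = -371813$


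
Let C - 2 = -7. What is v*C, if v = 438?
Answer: -2190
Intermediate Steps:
C = -5 (C = 2 - 7 = -5)
v*C = 438*(-5) = -2190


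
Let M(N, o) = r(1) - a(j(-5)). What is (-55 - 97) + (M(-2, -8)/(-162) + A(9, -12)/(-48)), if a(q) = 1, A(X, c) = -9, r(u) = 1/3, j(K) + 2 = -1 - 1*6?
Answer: -590231/3888 ≈ -151.81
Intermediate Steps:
j(K) = -9 (j(K) = -2 + (-1 - 1*6) = -2 + (-1 - 6) = -2 - 7 = -9)
r(u) = ⅓
M(N, o) = -⅔ (M(N, o) = ⅓ - 1*1 = ⅓ - 1 = -⅔)
(-55 - 97) + (M(-2, -8)/(-162) + A(9, -12)/(-48)) = (-55 - 97) + (-⅔/(-162) - 9/(-48)) = -152 + (-⅔*(-1/162) - 9*(-1/48)) = -152 + (1/243 + 3/16) = -152 + 745/3888 = -590231/3888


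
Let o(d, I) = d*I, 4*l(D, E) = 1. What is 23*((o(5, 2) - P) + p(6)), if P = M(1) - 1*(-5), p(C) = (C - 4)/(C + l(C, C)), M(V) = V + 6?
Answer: -966/25 ≈ -38.640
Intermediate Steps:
l(D, E) = ¼ (l(D, E) = (¼)*1 = ¼)
M(V) = 6 + V
o(d, I) = I*d
p(C) = (-4 + C)/(¼ + C) (p(C) = (C - 4)/(C + ¼) = (-4 + C)/(¼ + C))
P = 12 (P = (6 + 1) - 1*(-5) = 7 + 5 = 12)
23*((o(5, 2) - P) + p(6)) = 23*((2*5 - 1*12) + 4*(-4 + 6)/(1 + 4*6)) = 23*((10 - 12) + 4*2/(1 + 24)) = 23*(-2 + 4*2/25) = 23*(-2 + 4*(1/25)*2) = 23*(-2 + 8/25) = 23*(-42/25) = -966/25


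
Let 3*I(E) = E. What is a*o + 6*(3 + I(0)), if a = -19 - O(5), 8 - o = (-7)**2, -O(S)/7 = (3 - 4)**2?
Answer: 510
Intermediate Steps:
O(S) = -7 (O(S) = -7*(3 - 4)**2 = -7*(-1)**2 = -7*1 = -7)
I(E) = E/3
o = -41 (o = 8 - 1*(-7)**2 = 8 - 1*49 = 8 - 49 = -41)
a = -12 (a = -19 - 1*(-7) = -19 + 7 = -12)
a*o + 6*(3 + I(0)) = -12*(-41) + 6*(3 + (1/3)*0) = 492 + 6*(3 + 0) = 492 + 6*3 = 492 + 18 = 510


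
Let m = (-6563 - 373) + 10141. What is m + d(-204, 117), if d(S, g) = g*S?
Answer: -20663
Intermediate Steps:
d(S, g) = S*g
m = 3205 (m = -6936 + 10141 = 3205)
m + d(-204, 117) = 3205 - 204*117 = 3205 - 23868 = -20663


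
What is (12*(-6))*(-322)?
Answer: 23184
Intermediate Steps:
(12*(-6))*(-322) = -72*(-322) = 23184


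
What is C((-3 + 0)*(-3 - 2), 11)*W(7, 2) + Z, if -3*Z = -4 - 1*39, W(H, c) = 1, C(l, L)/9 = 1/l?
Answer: 224/15 ≈ 14.933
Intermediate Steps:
C(l, L) = 9/l
Z = 43/3 (Z = -(-4 - 1*39)/3 = -(-4 - 39)/3 = -⅓*(-43) = 43/3 ≈ 14.333)
C((-3 + 0)*(-3 - 2), 11)*W(7, 2) + Z = (9/(((-3 + 0)*(-3 - 2))))*1 + 43/3 = (9/((-3*(-5))))*1 + 43/3 = (9/15)*1 + 43/3 = (9*(1/15))*1 + 43/3 = (⅗)*1 + 43/3 = ⅗ + 43/3 = 224/15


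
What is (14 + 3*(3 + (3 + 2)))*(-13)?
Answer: -494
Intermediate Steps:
(14 + 3*(3 + (3 + 2)))*(-13) = (14 + 3*(3 + 5))*(-13) = (14 + 3*8)*(-13) = (14 + 24)*(-13) = 38*(-13) = -494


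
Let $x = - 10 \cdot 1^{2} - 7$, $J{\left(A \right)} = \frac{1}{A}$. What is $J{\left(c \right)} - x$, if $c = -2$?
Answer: $\frac{33}{2} \approx 16.5$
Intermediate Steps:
$x = -17$ ($x = \left(-10\right) 1 - 7 = -10 - 7 = -17$)
$J{\left(c \right)} - x = \frac{1}{-2} - -17 = - \frac{1}{2} + 17 = \frac{33}{2}$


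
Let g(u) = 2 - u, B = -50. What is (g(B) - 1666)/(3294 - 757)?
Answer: -1614/2537 ≈ -0.63618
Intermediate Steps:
(g(B) - 1666)/(3294 - 757) = ((2 - 1*(-50)) - 1666)/(3294 - 757) = ((2 + 50) - 1666)/2537 = (52 - 1666)*(1/2537) = -1614*1/2537 = -1614/2537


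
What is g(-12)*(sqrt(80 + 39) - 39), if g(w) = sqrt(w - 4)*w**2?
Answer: 576*I*(-39 + sqrt(119)) ≈ -16181.0*I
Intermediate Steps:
g(w) = w**2*sqrt(-4 + w) (g(w) = sqrt(-4 + w)*w**2 = w**2*sqrt(-4 + w))
g(-12)*(sqrt(80 + 39) - 39) = ((-12)**2*sqrt(-4 - 12))*(sqrt(80 + 39) - 39) = (144*sqrt(-16))*(sqrt(119) - 39) = (144*(4*I))*(-39 + sqrt(119)) = (576*I)*(-39 + sqrt(119)) = 576*I*(-39 + sqrt(119))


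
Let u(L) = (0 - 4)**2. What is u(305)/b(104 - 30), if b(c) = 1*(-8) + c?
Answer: 8/33 ≈ 0.24242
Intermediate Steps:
b(c) = -8 + c
u(L) = 16 (u(L) = (-4)**2 = 16)
u(305)/b(104 - 30) = 16/(-8 + (104 - 30)) = 16/(-8 + 74) = 16/66 = 16*(1/66) = 8/33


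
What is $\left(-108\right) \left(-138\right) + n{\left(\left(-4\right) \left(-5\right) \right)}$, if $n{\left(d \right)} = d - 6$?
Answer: $14918$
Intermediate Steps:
$n{\left(d \right)} = -6 + d$ ($n{\left(d \right)} = d - 6 = -6 + d$)
$\left(-108\right) \left(-138\right) + n{\left(\left(-4\right) \left(-5\right) \right)} = \left(-108\right) \left(-138\right) - -14 = 14904 + \left(-6 + 20\right) = 14904 + 14 = 14918$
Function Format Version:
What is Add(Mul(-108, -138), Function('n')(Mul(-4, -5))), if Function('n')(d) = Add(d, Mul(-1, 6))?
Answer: 14918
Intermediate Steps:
Function('n')(d) = Add(-6, d) (Function('n')(d) = Add(d, -6) = Add(-6, d))
Add(Mul(-108, -138), Function('n')(Mul(-4, -5))) = Add(Mul(-108, -138), Add(-6, Mul(-4, -5))) = Add(14904, Add(-6, 20)) = Add(14904, 14) = 14918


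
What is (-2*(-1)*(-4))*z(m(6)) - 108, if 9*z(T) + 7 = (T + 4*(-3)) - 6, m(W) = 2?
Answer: -788/9 ≈ -87.556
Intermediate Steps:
z(T) = -25/9 + T/9 (z(T) = -7/9 + ((T + 4*(-3)) - 6)/9 = -7/9 + ((T - 12) - 6)/9 = -7/9 + ((-12 + T) - 6)/9 = -7/9 + (-18 + T)/9 = -7/9 + (-2 + T/9) = -25/9 + T/9)
(-2*(-1)*(-4))*z(m(6)) - 108 = (-2*(-1)*(-4))*(-25/9 + (1/9)*2) - 108 = (2*(-4))*(-25/9 + 2/9) - 108 = -8*(-23/9) - 108 = 184/9 - 108 = -788/9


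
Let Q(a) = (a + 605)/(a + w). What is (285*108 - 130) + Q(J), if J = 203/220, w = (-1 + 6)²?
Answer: 174930253/5703 ≈ 30673.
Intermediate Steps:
w = 25 (w = 5² = 25)
J = 203/220 (J = 203*(1/220) = 203/220 ≈ 0.92273)
Q(a) = (605 + a)/(25 + a) (Q(a) = (a + 605)/(a + 25) = (605 + a)/(25 + a))
(285*108 - 130) + Q(J) = (285*108 - 130) + (605 + 203/220)/(25 + 203/220) = (30780 - 130) + (133303/220)/(5703/220) = 30650 + (220/5703)*(133303/220) = 30650 + 133303/5703 = 174930253/5703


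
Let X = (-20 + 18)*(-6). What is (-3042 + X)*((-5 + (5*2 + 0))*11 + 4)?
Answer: -178770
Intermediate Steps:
X = 12 (X = -2*(-6) = 12)
(-3042 + X)*((-5 + (5*2 + 0))*11 + 4) = (-3042 + 12)*((-5 + (5*2 + 0))*11 + 4) = -3030*((-5 + (10 + 0))*11 + 4) = -3030*((-5 + 10)*11 + 4) = -3030*(5*11 + 4) = -3030*(55 + 4) = -3030*59 = -178770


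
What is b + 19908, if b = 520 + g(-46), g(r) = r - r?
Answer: 20428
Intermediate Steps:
g(r) = 0
b = 520 (b = 520 + 0 = 520)
b + 19908 = 520 + 19908 = 20428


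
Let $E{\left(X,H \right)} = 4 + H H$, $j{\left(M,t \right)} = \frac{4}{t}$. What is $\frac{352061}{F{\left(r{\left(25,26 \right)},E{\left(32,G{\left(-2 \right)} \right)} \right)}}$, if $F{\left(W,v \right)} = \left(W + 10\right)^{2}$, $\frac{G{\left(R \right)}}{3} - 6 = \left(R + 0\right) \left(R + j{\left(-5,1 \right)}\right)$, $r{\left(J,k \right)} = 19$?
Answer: $\frac{352061}{841} \approx 418.62$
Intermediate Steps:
$G{\left(R \right)} = 18 + 3 R \left(4 + R\right)$ ($G{\left(R \right)} = 18 + 3 \left(R + 0\right) \left(R + \frac{4}{1}\right) = 18 + 3 R \left(R + 4 \cdot 1\right) = 18 + 3 R \left(R + 4\right) = 18 + 3 R \left(4 + R\right)$)
$E{\left(X,H \right)} = 4 + H^{2}$
$F{\left(W,v \right)} = \left(10 + W\right)^{2}$
$\frac{352061}{F{\left(r{\left(25,26 \right)},E{\left(32,G{\left(-2 \right)} \right)} \right)}} = \frac{352061}{\left(10 + 19\right)^{2}} = \frac{352061}{29^{2}} = \frac{352061}{841}$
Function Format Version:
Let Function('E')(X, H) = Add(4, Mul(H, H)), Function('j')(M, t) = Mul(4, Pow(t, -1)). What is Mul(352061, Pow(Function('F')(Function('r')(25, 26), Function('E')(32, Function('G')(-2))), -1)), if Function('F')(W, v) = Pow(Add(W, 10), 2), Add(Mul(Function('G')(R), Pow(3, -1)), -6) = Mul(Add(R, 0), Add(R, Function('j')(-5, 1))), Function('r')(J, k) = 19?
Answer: Rational(352061, 841) ≈ 418.62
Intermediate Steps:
Function('G')(R) = Add(18, Mul(3, R, Add(4, R))) (Function('G')(R) = Add(18, Mul(3, Mul(Add(R, 0), Add(R, Mul(4, Pow(1, -1)))))) = Add(18, Mul(3, Mul(R, Add(R, Mul(4, 1))))) = Add(18, Mul(3, Mul(R, Add(R, 4)))) = Add(18, Mul(3, Mul(R, Add(4, R)))) = Add(18, Mul(3, R, Add(4, R))))
Function('E')(X, H) = Add(4, Pow(H, 2))
Function('F')(W, v) = Pow(Add(10, W), 2)
Mul(352061, Pow(Function('F')(Function('r')(25, 26), Function('E')(32, Function('G')(-2))), -1)) = Mul(352061, Pow(Pow(Add(10, 19), 2), -1)) = Mul(352061, Pow(Pow(29, 2), -1)) = Mul(352061, Pow(841, -1)) = Mul(352061, Rational(1, 841)) = Rational(352061, 841)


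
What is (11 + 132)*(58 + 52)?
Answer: 15730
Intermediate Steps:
(11 + 132)*(58 + 52) = 143*110 = 15730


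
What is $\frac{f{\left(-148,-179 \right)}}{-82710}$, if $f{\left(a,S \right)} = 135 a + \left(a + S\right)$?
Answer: $\frac{6769}{27570} \approx 0.24552$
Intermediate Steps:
$f{\left(a,S \right)} = S + 136 a$ ($f{\left(a,S \right)} = 135 a + \left(S + a\right) = S + 136 a$)
$\frac{f{\left(-148,-179 \right)}}{-82710} = \frac{-179 + 136 \left(-148\right)}{-82710} = \left(-179 - 20128\right) \left(- \frac{1}{82710}\right) = \left(-20307\right) \left(- \frac{1}{82710}\right) = \frac{6769}{27570}$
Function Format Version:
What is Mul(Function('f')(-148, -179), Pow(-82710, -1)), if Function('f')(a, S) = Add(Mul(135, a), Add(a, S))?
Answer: Rational(6769, 27570) ≈ 0.24552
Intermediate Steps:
Function('f')(a, S) = Add(S, Mul(136, a)) (Function('f')(a, S) = Add(Mul(135, a), Add(S, a)) = Add(S, Mul(136, a)))
Mul(Function('f')(-148, -179), Pow(-82710, -1)) = Mul(Add(-179, Mul(136, -148)), Pow(-82710, -1)) = Mul(Add(-179, -20128), Rational(-1, 82710)) = Mul(-20307, Rational(-1, 82710)) = Rational(6769, 27570)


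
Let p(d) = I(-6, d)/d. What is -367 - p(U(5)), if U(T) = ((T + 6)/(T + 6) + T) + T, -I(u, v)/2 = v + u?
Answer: -4027/11 ≈ -366.09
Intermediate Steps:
I(u, v) = -2*u - 2*v (I(u, v) = -2*(v + u) = -2*(u + v) = -2*u - 2*v)
U(T) = 1 + 2*T (U(T) = ((6 + T)/(6 + T) + T) + T = (1 + T) + T = 1 + 2*T)
p(d) = (12 - 2*d)/d (p(d) = (-2*(-6) - 2*d)/d = (12 - 2*d)/d)
-367 - p(U(5)) = -367 - (-2 + 12/(1 + 2*5)) = -367 - (-2 + 12/(1 + 10)) = -367 - (-2 + 12/11) = -367 - 1*(-10/11) = -367 + 10/11 = -4027/11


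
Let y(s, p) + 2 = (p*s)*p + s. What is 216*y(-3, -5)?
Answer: -17280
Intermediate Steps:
y(s, p) = -2 + s + s*p**2 (y(s, p) = -2 + ((p*s)*p + s) = -2 + (s*p**2 + s) = -2 + (s + s*p**2) = -2 + s + s*p**2)
216*y(-3, -5) = 216*(-2 - 3 - 3*(-5)**2) = 216*(-2 - 3 - 3*25) = 216*(-2 - 3 - 75) = 216*(-80) = -17280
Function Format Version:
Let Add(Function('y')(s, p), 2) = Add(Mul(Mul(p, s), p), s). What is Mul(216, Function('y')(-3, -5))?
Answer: -17280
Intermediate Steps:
Function('y')(s, p) = Add(-2, s, Mul(s, Pow(p, 2))) (Function('y')(s, p) = Add(-2, Add(Mul(Mul(p, s), p), s)) = Add(-2, Add(Mul(s, Pow(p, 2)), s)) = Add(-2, Add(s, Mul(s, Pow(p, 2)))) = Add(-2, s, Mul(s, Pow(p, 2))))
Mul(216, Function('y')(-3, -5)) = Mul(216, Add(-2, -3, Mul(-3, Pow(-5, 2)))) = Mul(216, Add(-2, -3, Mul(-3, 25))) = Mul(216, Add(-2, -3, -75)) = Mul(216, -80) = -17280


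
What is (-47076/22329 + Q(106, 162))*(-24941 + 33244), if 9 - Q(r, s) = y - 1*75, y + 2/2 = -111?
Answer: 11982358208/7443 ≈ 1.6099e+6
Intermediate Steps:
y = -112 (y = -1 - 111 = -112)
Q(r, s) = 196 (Q(r, s) = 9 - (-112 - 1*75) = 9 - (-112 - 75) = 9 - 1*(-187) = 9 + 187 = 196)
(-47076/22329 + Q(106, 162))*(-24941 + 33244) = (-47076/22329 + 196)*(-24941 + 33244) = (-47076*1/22329 + 196)*8303 = (-15692/7443 + 196)*8303 = (1443136/7443)*8303 = 11982358208/7443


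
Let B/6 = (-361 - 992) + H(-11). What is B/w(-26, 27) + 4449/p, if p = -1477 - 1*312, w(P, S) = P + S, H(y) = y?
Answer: -14645625/1789 ≈ -8186.5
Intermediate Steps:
B = -8184 (B = 6*((-361 - 992) - 11) = 6*(-1353 - 11) = 6*(-1364) = -8184)
p = -1789 (p = -1477 - 312 = -1789)
B/w(-26, 27) + 4449/p = -8184/(-26 + 27) + 4449/(-1789) = -8184/1 + 4449*(-1/1789) = -8184*1 - 4449/1789 = -8184 - 4449/1789 = -14645625/1789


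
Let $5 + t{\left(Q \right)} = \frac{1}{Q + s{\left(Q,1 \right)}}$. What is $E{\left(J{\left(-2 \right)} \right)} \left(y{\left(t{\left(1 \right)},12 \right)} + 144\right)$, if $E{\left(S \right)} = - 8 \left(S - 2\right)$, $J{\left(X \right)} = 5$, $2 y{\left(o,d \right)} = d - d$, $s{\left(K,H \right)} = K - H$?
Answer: $-3456$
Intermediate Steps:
$t{\left(Q \right)} = -5 + \frac{1}{-1 + 2 Q}$ ($t{\left(Q \right)} = -5 + \frac{1}{Q + \left(Q - 1\right)} = -5 + \frac{1}{Q + \left(-1 + Q\right)} = -5 + \frac{1}{-1 + 2 Q}$)
$y{\left(o,d \right)} = 0$ ($y{\left(o,d \right)} = \frac{d - d}{2} = \frac{1}{2} \cdot 0 = 0$)
$E{\left(S \right)} = 16 - 8 S$ ($E{\left(S \right)} = - 8 \left(-2 + S\right) = 16 - 8 S$)
$E{\left(J{\left(-2 \right)} \right)} \left(y{\left(t{\left(1 \right)},12 \right)} + 144\right) = \left(16 - 40\right) \left(0 + 144\right) = \left(16 - 40\right) 144 = \left(-24\right) 144 = -3456$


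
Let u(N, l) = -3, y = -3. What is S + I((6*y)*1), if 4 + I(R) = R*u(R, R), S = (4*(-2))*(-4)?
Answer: 82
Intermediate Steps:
S = 32 (S = -8*(-4) = 32)
I(R) = -4 - 3*R (I(R) = -4 + R*(-3) = -4 - 3*R)
S + I((6*y)*1) = 32 + (-4 - 3*6*(-3)) = 32 + (-4 - (-54)) = 32 + (-4 - 3*(-18)) = 32 + (-4 + 54) = 32 + 50 = 82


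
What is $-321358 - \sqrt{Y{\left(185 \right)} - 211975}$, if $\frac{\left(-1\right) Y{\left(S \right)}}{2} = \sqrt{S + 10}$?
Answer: $-321358 - i \sqrt{211975 + 2 \sqrt{195}} \approx -3.2136 \cdot 10^{5} - 460.44 i$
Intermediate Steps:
$Y{\left(S \right)} = - 2 \sqrt{10 + S}$ ($Y{\left(S \right)} = - 2 \sqrt{S + 10} = - 2 \sqrt{10 + S}$)
$-321358 - \sqrt{Y{\left(185 \right)} - 211975} = -321358 - \sqrt{- 2 \sqrt{10 + 185} - 211975} = -321358 - \sqrt{- 2 \sqrt{195} - 211975} = -321358 - \sqrt{-211975 - 2 \sqrt{195}}$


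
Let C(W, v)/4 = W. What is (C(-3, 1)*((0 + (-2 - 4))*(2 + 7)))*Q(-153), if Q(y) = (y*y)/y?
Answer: -99144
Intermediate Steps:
C(W, v) = 4*W
Q(y) = y (Q(y) = y²/y = y)
(C(-3, 1)*((0 + (-2 - 4))*(2 + 7)))*Q(-153) = ((4*(-3))*((0 + (-2 - 4))*(2 + 7)))*(-153) = -12*(0 - 6)*9*(-153) = -(-72)*9*(-153) = -12*(-54)*(-153) = 648*(-153) = -99144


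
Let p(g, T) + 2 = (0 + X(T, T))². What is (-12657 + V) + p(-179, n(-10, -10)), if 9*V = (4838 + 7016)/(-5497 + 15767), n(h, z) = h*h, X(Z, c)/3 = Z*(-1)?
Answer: 3574320242/46215 ≈ 77341.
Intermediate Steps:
X(Z, c) = -3*Z (X(Z, c) = 3*(Z*(-1)) = 3*(-Z) = -3*Z)
n(h, z) = h²
p(g, T) = -2 + 9*T² (p(g, T) = -2 + (0 - 3*T)² = -2 + (-3*T)² = -2 + 9*T²)
V = 5927/46215 (V = ((4838 + 7016)/(-5497 + 15767))/9 = (11854/10270)/9 = (11854*(1/10270))/9 = (⅑)*(5927/5135) = 5927/46215 ≈ 0.12825)
(-12657 + V) + p(-179, n(-10, -10)) = (-12657 + 5927/46215) + (-2 + 9*((-10)²)²) = -584937328/46215 + (-2 + 9*100²) = -584937328/46215 + (-2 + 9*10000) = -584937328/46215 + (-2 + 90000) = -584937328/46215 + 89998 = 3574320242/46215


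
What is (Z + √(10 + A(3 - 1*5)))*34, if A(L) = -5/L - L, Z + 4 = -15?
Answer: -646 + 17*√58 ≈ -516.53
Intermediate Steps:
Z = -19 (Z = -4 - 15 = -19)
A(L) = -L - 5/L
(Z + √(10 + A(3 - 1*5)))*34 = (-19 + √(10 + (-(3 - 1*5) - 5/(3 - 1*5))))*34 = (-19 + √(10 + (-(3 - 5) - 5/(3 - 5))))*34 = (-19 + √(10 + (-1*(-2) - 5/(-2))))*34 = (-19 + √(10 + (2 - 5*(-½))))*34 = (-19 + √(10 + (2 + 5/2)))*34 = (-19 + √(10 + 9/2))*34 = (-19 + √(29/2))*34 = (-19 + √58/2)*34 = -646 + 17*√58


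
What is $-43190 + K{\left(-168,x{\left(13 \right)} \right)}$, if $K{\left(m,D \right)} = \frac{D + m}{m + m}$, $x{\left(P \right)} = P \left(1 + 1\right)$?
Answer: $- \frac{7255849}{168} \approx -43190.0$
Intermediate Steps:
$x{\left(P \right)} = 2 P$ ($x{\left(P \right)} = P 2 = 2 P$)
$K{\left(m,D \right)} = \frac{D + m}{2 m}$
$-43190 + K{\left(-168,x{\left(13 \right)} \right)} = -43190 + \frac{2 \cdot 13 - 168}{2 \left(-168\right)} = -43190 + \frac{1}{2} \left(- \frac{1}{168}\right) \left(26 - 168\right) = -43190 + \frac{1}{2} \left(- \frac{1}{168}\right) \left(-142\right) = -43190 + \frac{71}{168} = - \frac{7255849}{168}$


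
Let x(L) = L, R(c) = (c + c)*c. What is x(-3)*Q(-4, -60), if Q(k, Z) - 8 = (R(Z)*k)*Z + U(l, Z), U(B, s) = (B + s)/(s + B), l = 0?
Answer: -5184027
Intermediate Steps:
R(c) = 2*c² (R(c) = (2*c)*c = 2*c²)
U(B, s) = 1 (U(B, s) = (B + s)/(B + s) = 1)
Q(k, Z) = 9 + 2*k*Z³ (Q(k, Z) = 8 + (((2*Z²)*k)*Z + 1) = 8 + ((2*k*Z²)*Z + 1) = 8 + (2*k*Z³ + 1) = 8 + (1 + 2*k*Z³) = 9 + 2*k*Z³)
x(-3)*Q(-4, -60) = -3*(9 + 2*(-4)*(-60)³) = -3*(9 + 2*(-4)*(-216000)) = -3*(9 + 1728000) = -3*1728009 = -5184027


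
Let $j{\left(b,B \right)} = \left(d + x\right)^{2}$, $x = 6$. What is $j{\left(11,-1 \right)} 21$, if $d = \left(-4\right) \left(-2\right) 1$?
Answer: $4116$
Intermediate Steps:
$d = 8$ ($d = 8 \cdot 1 = 8$)
$j{\left(b,B \right)} = 196$ ($j{\left(b,B \right)} = \left(8 + 6\right)^{2} = 14^{2} = 196$)
$j{\left(11,-1 \right)} 21 = 196 \cdot 21 = 4116$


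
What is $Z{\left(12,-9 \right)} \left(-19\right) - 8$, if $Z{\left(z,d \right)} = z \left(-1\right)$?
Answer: $220$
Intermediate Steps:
$Z{\left(z,d \right)} = - z$
$Z{\left(12,-9 \right)} \left(-19\right) - 8 = \left(-1\right) 12 \left(-19\right) - 8 = \left(-12\right) \left(-19\right) - 8 = 228 - 8 = 220$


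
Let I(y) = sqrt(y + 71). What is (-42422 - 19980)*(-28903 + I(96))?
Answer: 1803605006 - 62402*sqrt(167) ≈ 1.8028e+9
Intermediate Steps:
I(y) = sqrt(71 + y)
(-42422 - 19980)*(-28903 + I(96)) = (-42422 - 19980)*(-28903 + sqrt(71 + 96)) = -62402*(-28903 + sqrt(167)) = 1803605006 - 62402*sqrt(167)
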